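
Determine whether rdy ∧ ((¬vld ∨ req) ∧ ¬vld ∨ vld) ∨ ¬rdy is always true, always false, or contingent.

always true

rdy ∧ ((¬vld ∨ req) ∧ ¬vld ∨ vld) ∨ ¬rdy
= rdy ∧ (¬vld ∨ vld) ∨ ¬rdy
= rdy ∨ ¬rdy
= True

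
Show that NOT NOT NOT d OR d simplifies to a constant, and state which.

TRUE

NOT NOT NOT d OR d
= NOT d OR d
= TRUE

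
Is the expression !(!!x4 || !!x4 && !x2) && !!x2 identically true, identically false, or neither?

!(!!x4 || !!x4 && !x2) && !!x2
= !!!x4 && !!x2   (absorption)
= !!!x4 && x2   (double negation)
= !x4 && x2   (double negation)
This depends on x2, x4, so it is not a constant.

neither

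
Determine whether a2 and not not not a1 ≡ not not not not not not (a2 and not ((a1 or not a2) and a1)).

E1: a2 and not not not a1
    = a2 and not a1   [double negation]
E2: not not not not not not (a2 and not ((a1 or not a2) and a1))
    = not not not not (a2 and not ((a1 or not a2) and a1))   [double negation]
    = not not (a2 and not ((a1 or not a2) and a1))   [double negation]
    = a2 and not ((a1 or not a2) and a1)   [double negation]
    = a2 and not a1   [absorption]
Both reduce to a2 and not a1, so they are equivalent.

Yes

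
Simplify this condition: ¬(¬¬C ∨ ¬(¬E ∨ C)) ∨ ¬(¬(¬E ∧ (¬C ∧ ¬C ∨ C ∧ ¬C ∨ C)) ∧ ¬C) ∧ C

¬(¬¬C ∨ ¬(¬E ∨ C)) ∨ ¬(¬(¬E ∧ (¬C ∧ ¬C ∨ C ∧ ¬C ∨ C)) ∧ ¬C) ∧ C
= ¬C ∧ (¬E ∨ C) ∨ ¬(¬(¬E ∧ (¬C ∧ ¬C ∨ C ∧ ¬C ∨ C)) ∧ ¬C) ∧ C   — De Morgan
= ¬C ∧ (¬E ∨ C) ∨ (¬E ∧ (¬C ∧ ¬C ∨ C ∧ ¬C ∨ C) ∨ C) ∧ C   — De Morgan
= ¬C ∧ (¬E ∨ C) ∨ (¬E ∧ (¬C ∨ C) ∨ C) ∧ C   — distribution
= ¬C ∧ (¬E ∨ C) ∨ (¬E ∨ C) ∧ C   — complement / identity
= ¬E ∨ C   — distribution

¬E ∨ C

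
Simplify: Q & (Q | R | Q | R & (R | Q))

Q & (Q | R | Q | R & (R | Q))
= Q & (Q | R | Q | R)   (absorption)
= Q & (Q | R)   (idempotence)
= Q   (absorption)

Q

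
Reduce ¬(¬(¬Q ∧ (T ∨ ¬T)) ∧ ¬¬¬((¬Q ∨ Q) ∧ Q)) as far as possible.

¬(¬(¬Q ∧ (T ∨ ¬T)) ∧ ¬¬¬((¬Q ∨ Q) ∧ Q))
= ¬(¬(¬Q ∧ (T ∨ ¬T)) ∧ ¬¬¬Q)   (complement / identity)
= ¬(¬¬Q ∧ ¬¬¬Q)   (complement / identity)
= ¬Q ∨ ¬¬Q   (De Morgan)
= ¬Q ∨ Q   (double negation)
= True   (complement)

True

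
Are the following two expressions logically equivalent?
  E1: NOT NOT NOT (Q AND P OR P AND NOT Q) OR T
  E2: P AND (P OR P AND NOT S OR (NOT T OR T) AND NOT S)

No

E1: NOT NOT NOT (Q AND P OR P AND NOT Q) OR T
    = NOT NOT NOT P OR T   (distribution)
    = NOT P OR T   (double negation)
E2: P AND (P OR P AND NOT S OR (NOT T OR T) AND NOT S)
    = P AND (P OR P AND NOT S OR NOT S)   (complement / identity)
    = P AND (P OR NOT S)   (absorption)
    = P   (absorption)
These differ: at P=0, Q=0, S=1, T=1, E1 = 1 but E2 = 0.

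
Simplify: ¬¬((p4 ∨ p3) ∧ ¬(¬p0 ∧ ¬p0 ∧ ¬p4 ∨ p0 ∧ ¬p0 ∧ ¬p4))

¬¬((p4 ∨ p3) ∧ ¬(¬p0 ∧ ¬p0 ∧ ¬p4 ∨ p0 ∧ ¬p0 ∧ ¬p4))
= (p4 ∨ p3) ∧ ¬(¬p0 ∧ ¬p0 ∧ ¬p4 ∨ p0 ∧ ¬p0 ∧ ¬p4)   (double negation)
= (p4 ∨ p3) ∧ ¬(¬p0 ∧ ¬p4)   (distribution)
= (p4 ∨ p3) ∧ (p0 ∨ p4)   (De Morgan)
= p3 ∧ p0 ∨ p4   (distribution)

p3 ∧ p0 ∨ p4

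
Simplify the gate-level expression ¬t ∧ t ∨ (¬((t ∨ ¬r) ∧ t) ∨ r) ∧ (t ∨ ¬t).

¬t ∧ t ∨ (¬((t ∨ ¬r) ∧ t) ∨ r) ∧ (t ∨ ¬t)
= ¬t ∧ t ∨ (¬t ∨ r) ∧ (t ∨ ¬t)
= (¬t ∨ r) ∧ (t ∨ ¬t)
= ¬t ∨ r

¬t ∨ r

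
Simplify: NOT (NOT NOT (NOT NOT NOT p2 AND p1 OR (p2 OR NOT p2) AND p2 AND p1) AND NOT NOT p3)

NOT p1 OR NOT p3

NOT (NOT NOT (NOT NOT NOT p2 AND p1 OR (p2 OR NOT p2) AND p2 AND p1) AND NOT NOT p3)
= NOT (NOT NOT (NOT NOT NOT p2 AND p1 OR p2 AND p1) AND NOT NOT p3)
= NOT (NOT NOT (NOT p2 AND p1 OR p2 AND p1) AND NOT NOT p3)
= NOT (NOT NOT p1 AND NOT NOT p3)
= NOT p1 OR NOT p3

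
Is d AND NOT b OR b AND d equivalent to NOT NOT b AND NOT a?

E1: d AND NOT b OR b AND d
    = d   — distribution
E2: NOT NOT b AND NOT a
    = b AND NOT a   — double negation
These differ: at a=0, b=0, d=1, E1 = 1 but E2 = 0.

No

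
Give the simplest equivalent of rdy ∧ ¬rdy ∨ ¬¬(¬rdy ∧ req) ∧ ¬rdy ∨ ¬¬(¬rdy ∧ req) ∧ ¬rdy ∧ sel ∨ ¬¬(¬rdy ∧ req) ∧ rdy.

¬rdy ∧ req

rdy ∧ ¬rdy ∨ ¬¬(¬rdy ∧ req) ∧ ¬rdy ∨ ¬¬(¬rdy ∧ req) ∧ ¬rdy ∧ sel ∨ ¬¬(¬rdy ∧ req) ∧ rdy
= ¬¬(¬rdy ∧ req) ∧ ¬rdy ∨ ¬¬(¬rdy ∧ req) ∧ ¬rdy ∧ sel ∨ ¬¬(¬rdy ∧ req) ∧ rdy   — complement / identity
= ¬¬(¬rdy ∧ req) ∧ ¬rdy ∨ ¬¬(¬rdy ∧ req) ∧ rdy   — absorption
= ¬¬(¬rdy ∧ req)   — distribution
= ¬rdy ∧ req   — double negation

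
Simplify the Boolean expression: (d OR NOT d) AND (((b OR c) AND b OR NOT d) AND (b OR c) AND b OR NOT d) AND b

(d OR NOT d) AND (((b OR c) AND b OR NOT d) AND (b OR c) AND b OR NOT d) AND b
= (d OR NOT d) AND ((b OR c) AND b OR NOT d) AND b   (absorption)
= (d OR NOT d) AND (b OR NOT d) AND b   (absorption)
= (b OR NOT d) AND b   (complement / identity)
= b   (absorption)

b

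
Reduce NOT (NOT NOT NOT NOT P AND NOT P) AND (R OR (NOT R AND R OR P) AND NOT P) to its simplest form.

R

NOT (NOT NOT NOT NOT P AND NOT P) AND (R OR (NOT R AND R OR P) AND NOT P)
= NOT (NOT NOT NOT NOT P AND NOT P) AND (R OR P AND NOT P)   — complement / identity
= (NOT NOT NOT P OR P) AND (R OR P AND NOT P)   — De Morgan
= (NOT P OR P) AND (R OR P AND NOT P)   — double negation
= R OR P AND NOT P   — complement / identity
= R   — complement / identity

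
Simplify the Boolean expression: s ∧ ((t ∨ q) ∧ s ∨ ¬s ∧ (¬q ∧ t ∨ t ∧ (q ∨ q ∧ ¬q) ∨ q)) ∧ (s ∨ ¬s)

s ∧ ((t ∨ q) ∧ s ∨ ¬s ∧ (¬q ∧ t ∨ t ∧ (q ∨ q ∧ ¬q) ∨ q)) ∧ (s ∨ ¬s)
= s ∧ ((t ∨ q) ∧ s ∨ ¬s ∧ (¬q ∧ t ∨ t ∧ q ∨ q)) ∧ (s ∨ ¬s)   (complement / identity)
= s ∧ ((t ∨ q) ∧ s ∨ ¬s ∧ (t ∨ q)) ∧ (s ∨ ¬s)   (distribution)
= s ∧ ((t ∨ q) ∧ s ∨ ¬s ∧ (t ∨ q))   (complement / identity)
= s ∧ (t ∨ q)   (distribution)

s ∧ (t ∨ q)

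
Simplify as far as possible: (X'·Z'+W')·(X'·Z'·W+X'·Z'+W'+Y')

X'·Z'+W'

(X'·Z'+W')·(X'·Z'·W+X'·Z'+W'+Y')
= (X'·Z'+W')·(X'·Z'+W'+Y')   — absorption
= X'·Z'+W'   — absorption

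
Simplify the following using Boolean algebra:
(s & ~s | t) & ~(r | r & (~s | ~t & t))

(s & ~s | t) & ~(r | r & (~s | ~t & t))
= (s & ~s | t) & ~(r | r & ~s)   (complement / identity)
= t & ~(r | r & ~s)   (complement / identity)
= t & ~r   (absorption)

t & ~r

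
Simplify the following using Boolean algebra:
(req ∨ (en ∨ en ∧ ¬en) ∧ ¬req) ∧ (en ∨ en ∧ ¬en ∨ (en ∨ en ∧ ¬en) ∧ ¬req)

en

(req ∨ (en ∨ en ∧ ¬en) ∧ ¬req) ∧ (en ∨ en ∧ ¬en ∨ (en ∨ en ∧ ¬en) ∧ ¬req)
= req ∧ (en ∨ en ∧ ¬en) ∨ (en ∨ en ∧ ¬en) ∧ ¬req   — distribution
= en ∨ en ∧ ¬en   — distribution
= en   — complement / identity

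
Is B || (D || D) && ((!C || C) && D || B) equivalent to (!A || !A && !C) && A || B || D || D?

E1: B || (D || D) && ((!C || C) && D || B)
    = B || (D || D) && (D || B)   [complement / identity]
    = B || D || D && B   [distribution]
    = B || D   [absorption]
E2: (!A || !A && !C) && A || B || D || D
    = !A && A || B || D || D   [absorption]
    = !A && A || B || D   [idempotence]
    = B || D   [complement / identity]
Both reduce to B || D, so they are equivalent.

Yes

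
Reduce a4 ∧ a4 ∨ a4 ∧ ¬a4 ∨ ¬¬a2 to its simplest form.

a4 ∨ a2

a4 ∧ a4 ∨ a4 ∧ ¬a4 ∨ ¬¬a2
= a4 ∨ ¬¬a2   — distribution
= a4 ∨ a2   — double negation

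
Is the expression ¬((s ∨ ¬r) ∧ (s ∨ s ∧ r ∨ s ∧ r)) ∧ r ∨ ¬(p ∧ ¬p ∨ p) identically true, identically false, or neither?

¬((s ∨ ¬r) ∧ (s ∨ s ∧ r ∨ s ∧ r)) ∧ r ∨ ¬(p ∧ ¬p ∨ p)
= ¬((s ∨ ¬r) ∧ (s ∨ s ∧ r)) ∧ r ∨ ¬(p ∧ ¬p ∨ p)   [absorption]
= ¬((s ∨ ¬r) ∧ (s ∨ s ∧ r)) ∧ r ∨ ¬p   [complement / identity]
= ¬((s ∨ ¬r) ∧ s) ∧ r ∨ ¬p   [absorption]
= ¬s ∧ r ∨ ¬p   [absorption]
This depends on p, r, s, so it is not a constant.

neither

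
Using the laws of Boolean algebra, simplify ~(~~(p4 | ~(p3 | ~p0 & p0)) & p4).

~(~~(p4 | ~(p3 | ~p0 & p0)) & p4)
= ~((p4 | ~(p3 | ~p0 & p0)) & p4)   — double negation
= ~((p4 | ~p3) & p4)   — complement / identity
= ~p4   — absorption

~p4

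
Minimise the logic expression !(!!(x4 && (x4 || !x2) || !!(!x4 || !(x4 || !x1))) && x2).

!(!!(x4 && (x4 || !x2) || !!(!x4 || !(x4 || !x1))) && x2)
= !((x4 && (x4 || !x2) || !!(!x4 || !(x4 || !x1))) && x2)
= !((x4 || !!(!x4 || !(x4 || !x1))) && x2)
= !((x4 || !(x4 && (x4 || !x1))) && x2)
= !((x4 || !x4) && x2)
= !x2

!x2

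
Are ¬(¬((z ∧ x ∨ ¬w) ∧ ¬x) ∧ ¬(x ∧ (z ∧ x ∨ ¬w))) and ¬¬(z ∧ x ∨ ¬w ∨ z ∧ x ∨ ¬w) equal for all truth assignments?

Yes

E1: ¬(¬((z ∧ x ∨ ¬w) ∧ ¬x) ∧ ¬(x ∧ (z ∧ x ∨ ¬w)))
    = (z ∧ x ∨ ¬w) ∧ ¬x ∨ x ∧ (z ∧ x ∨ ¬w)   — De Morgan
    = z ∧ x ∨ ¬w   — distribution
E2: ¬¬(z ∧ x ∨ ¬w ∨ z ∧ x ∨ ¬w)
    = z ∧ x ∨ ¬w ∨ z ∧ x ∨ ¬w   — double negation
    = z ∧ x ∨ ¬w   — idempotence
Both reduce to z ∧ x ∨ ¬w, so they are equivalent.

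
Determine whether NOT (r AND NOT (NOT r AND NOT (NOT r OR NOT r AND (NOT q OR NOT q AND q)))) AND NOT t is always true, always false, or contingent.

NOT (r AND NOT (NOT r AND NOT (NOT r OR NOT r AND (NOT q OR NOT q AND q)))) AND NOT t
= NOT (r AND NOT (NOT r AND NOT (NOT r OR NOT r AND NOT q))) AND NOT t
= NOT (r AND (r OR NOT r OR NOT r AND NOT q)) AND NOT t
= NOT (r AND (r OR NOT r)) AND NOT t
= NOT r AND NOT t
This depends on r, t, so it is not a constant.

contingent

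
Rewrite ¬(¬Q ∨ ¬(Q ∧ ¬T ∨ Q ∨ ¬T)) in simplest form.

¬(¬Q ∨ ¬(Q ∧ ¬T ∨ Q ∨ ¬T))
= Q ∧ (Q ∧ ¬T ∨ Q ∨ ¬T)   (De Morgan)
= Q ∧ (Q ∨ ¬T)   (absorption)
= Q   (absorption)

Q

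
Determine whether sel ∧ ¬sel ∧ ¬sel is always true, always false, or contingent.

always false

sel ∧ ¬sel ∧ ¬sel
= sel ∧ ¬sel
= False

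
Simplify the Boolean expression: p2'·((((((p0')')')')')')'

p2'·((((((p0')')')')')')'
= p2'·((((p0')')')')'
= p2'·((p0')')'
= p2'·p0'

p2'·p0'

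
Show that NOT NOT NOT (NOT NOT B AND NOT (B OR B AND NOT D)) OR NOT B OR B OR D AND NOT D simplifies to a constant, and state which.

NOT NOT NOT (NOT NOT B AND NOT (B OR B AND NOT D)) OR NOT B OR B OR D AND NOT D
= NOT NOT NOT (NOT NOT B AND NOT (B OR B AND NOT D)) OR NOT B OR B   — complement / identity
= NOT (NOT NOT B AND NOT (B OR B AND NOT D)) OR NOT B OR B   — double negation
= NOT (NOT NOT B AND NOT B) OR NOT B OR B   — absorption
= NOT B OR B OR NOT B OR B   — De Morgan
= NOT B OR B   — idempotence
= TRUE   — complement

TRUE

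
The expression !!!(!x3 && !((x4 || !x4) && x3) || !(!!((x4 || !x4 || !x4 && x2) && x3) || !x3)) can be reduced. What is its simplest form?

x3

!!!(!x3 && !((x4 || !x4) && x3) || !(!!((x4 || !x4 || !x4 && x2) && x3) || !x3))
= !(!x3 && !((x4 || !x4) && x3) || !(!!((x4 || !x4 || !x4 && x2) && x3) || !x3))   (double negation)
= !(!x3 && !((x4 || !x4) && x3) || !(!!((x4 || !x4) && x3) || !x3))   (absorption)
= !(!x3 && !((x4 || !x4) && x3) || !((x4 || !x4) && x3) && x3)   (De Morgan)
= !!((x4 || !x4) && x3)   (distribution)
= (x4 || !x4) && x3   (double negation)
= x3   (complement / identity)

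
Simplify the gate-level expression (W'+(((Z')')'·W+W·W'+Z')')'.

(W'+(((Z')')'·W+W·W'+Z')')'
= (W'+(Z'·W+W·W'+Z')')'   — double negation
= (W'+(Z'·W+Z')')'   — complement / identity
= W·(Z'·W+Z')   — De Morgan
= W·Z'   — absorption

W·Z'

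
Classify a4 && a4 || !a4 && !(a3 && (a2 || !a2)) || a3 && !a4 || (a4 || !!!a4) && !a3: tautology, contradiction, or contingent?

tautology

a4 && a4 || !a4 && !(a3 && (a2 || !a2)) || a3 && !a4 || (a4 || !!!a4) && !a3
= a4 && a4 || !a4 && !(a3 && (a2 || !a2)) || a3 && !a4 || (a4 || !a4) && !a3   [double negation]
= a4 || !a4 && !(a3 && (a2 || !a2)) || a3 && !a4 || (a4 || !a4) && !a3   [idempotence]
= a4 || !a4 && !a3 || a3 && !a4 || (a4 || !a4) && !a3   [complement / identity]
= a4 || !a4 || (a4 || !a4) && !a3   [distribution]
= a4 || !a4   [absorption]
= true   [complement]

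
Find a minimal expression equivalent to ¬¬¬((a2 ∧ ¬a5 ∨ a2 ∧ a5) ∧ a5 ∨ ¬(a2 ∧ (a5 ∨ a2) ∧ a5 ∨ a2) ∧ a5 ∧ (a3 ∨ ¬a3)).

¬¬¬((a2 ∧ ¬a5 ∨ a2 ∧ a5) ∧ a5 ∨ ¬(a2 ∧ (a5 ∨ a2) ∧ a5 ∨ a2) ∧ a5 ∧ (a3 ∨ ¬a3))
= ¬¬¬((a2 ∧ ¬a5 ∨ a2 ∧ a5) ∧ a5 ∨ ¬(a2 ∧ (a5 ∨ a2) ∧ a5 ∨ a2) ∧ a5)   — complement / identity
= ¬¬¬((a2 ∧ ¬a5 ∨ a2 ∧ a5) ∧ a5 ∨ ¬(a2 ∧ a5 ∨ a2) ∧ a5)   — absorption
= ¬¬¬((a2 ∧ ¬a5 ∨ a2 ∧ a5) ∧ a5 ∨ ¬a2 ∧ a5)   — absorption
= ¬¬¬(a2 ∧ a5 ∨ ¬a2 ∧ a5)   — distribution
= ¬¬¬a5   — distribution
= ¬a5   — double negation

¬a5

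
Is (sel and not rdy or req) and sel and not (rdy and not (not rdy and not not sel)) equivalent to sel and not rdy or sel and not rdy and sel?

E1: (sel and not rdy or req) and sel and not (rdy and not (not rdy and not not sel))
    = (sel and not rdy or req) and sel and not (rdy and (rdy or not sel))
    = (sel and not rdy or req) and sel and not rdy
    = sel and not rdy
E2: sel and not rdy or sel and not rdy and sel
    = sel and (not rdy or not rdy and sel)
    = sel and not rdy
Both reduce to sel and not rdy, so they are equivalent.

Yes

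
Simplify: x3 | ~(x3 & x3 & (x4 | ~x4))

x3 | ~(x3 & x3 & (x4 | ~x4))
= x3 | ~(x3 & (x4 | ~x4))   [idempotence]
= x3 | ~x3   [complement / identity]
= 1   [complement]

1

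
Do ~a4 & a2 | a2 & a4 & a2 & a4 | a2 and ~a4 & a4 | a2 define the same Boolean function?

E1: ~a4 & a2 | a2 & a4 & a2 & a4 | a2
    = ~a4 & a2 | a2 & a4 | a2   (idempotence)
    = a2 | a2   (distribution)
    = a2   (idempotence)
E2: ~a4 & a4 | a2
    = a2   (complement / identity)
Both reduce to a2, so they are equivalent.

Yes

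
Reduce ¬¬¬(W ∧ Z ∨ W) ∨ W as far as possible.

¬¬¬(W ∧ Z ∨ W) ∨ W
= ¬¬¬W ∨ W   — absorption
= ¬W ∨ W   — double negation
= True   — complement

True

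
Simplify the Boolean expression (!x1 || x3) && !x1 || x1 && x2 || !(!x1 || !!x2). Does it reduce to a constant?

(!x1 || x3) && !x1 || x1 && x2 || !(!x1 || !!x2)
= !x1 || x1 && x2 || !(!x1 || !!x2)   [absorption]
= !x1 || x1 && x2 || x1 && !x2   [De Morgan]
= !x1 || x1   [distribution]
= true   [complement]

true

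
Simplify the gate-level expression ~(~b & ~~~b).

~(~b & ~~~b)
= b | ~~b   [De Morgan]
= b | b   [double negation]
= b   [idempotence]

b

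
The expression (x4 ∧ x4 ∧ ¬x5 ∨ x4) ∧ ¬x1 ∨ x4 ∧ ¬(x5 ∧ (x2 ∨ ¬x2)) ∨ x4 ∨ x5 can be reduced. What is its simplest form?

x4 ∨ x5

(x4 ∧ x4 ∧ ¬x5 ∨ x4) ∧ ¬x1 ∨ x4 ∧ ¬(x5 ∧ (x2 ∨ ¬x2)) ∨ x4 ∨ x5
= (x4 ∧ ¬x5 ∨ x4) ∧ ¬x1 ∨ x4 ∧ ¬(x5 ∧ (x2 ∨ ¬x2)) ∨ x4 ∨ x5   [idempotence]
= (x4 ∧ ¬x5 ∨ x4) ∧ ¬x1 ∨ x4 ∧ ¬x5 ∨ x4 ∨ x5   [complement / identity]
= x4 ∧ ¬x5 ∨ x4 ∨ x5   [absorption]
= x4 ∨ x5   [absorption]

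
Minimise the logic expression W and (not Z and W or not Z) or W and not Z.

W and (not Z and W or not Z) or W and not Z
= W and not Z or W and not Z   [absorption]
= W and not Z   [idempotence]

W and not Z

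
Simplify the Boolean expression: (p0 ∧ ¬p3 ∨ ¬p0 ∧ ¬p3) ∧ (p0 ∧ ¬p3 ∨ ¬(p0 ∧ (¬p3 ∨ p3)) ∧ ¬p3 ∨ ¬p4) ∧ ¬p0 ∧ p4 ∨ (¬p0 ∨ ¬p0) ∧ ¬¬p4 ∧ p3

¬p0 ∧ p4

(p0 ∧ ¬p3 ∨ ¬p0 ∧ ¬p3) ∧ (p0 ∧ ¬p3 ∨ ¬(p0 ∧ (¬p3 ∨ p3)) ∧ ¬p3 ∨ ¬p4) ∧ ¬p0 ∧ p4 ∨ (¬p0 ∨ ¬p0) ∧ ¬¬p4 ∧ p3
= (p0 ∧ ¬p3 ∨ ¬p0 ∧ ¬p3) ∧ (p0 ∧ ¬p3 ∨ ¬(p0 ∧ (¬p3 ∨ p3)) ∧ ¬p3 ∨ ¬p4) ∧ ¬p0 ∧ p4 ∨ (¬p0 ∨ ¬p0) ∧ p4 ∧ p3   — double negation
= (p0 ∧ ¬p3 ∨ ¬p0 ∧ ¬p3) ∧ (p0 ∧ ¬p3 ∨ ¬p0 ∧ ¬p3 ∨ ¬p4) ∧ ¬p0 ∧ p4 ∨ (¬p0 ∨ ¬p0) ∧ p4 ∧ p3   — complement / identity
= (p0 ∧ ¬p3 ∨ ¬p0 ∧ ¬p3) ∧ ¬p0 ∧ p4 ∨ (¬p0 ∨ ¬p0) ∧ p4 ∧ p3   — absorption
= (p0 ∧ ¬p3 ∨ ¬p0 ∧ ¬p3) ∧ ¬p0 ∧ p4 ∨ ¬p0 ∧ p4 ∧ p3   — idempotence
= ¬p3 ∧ ¬p0 ∧ p4 ∨ ¬p0 ∧ p4 ∧ p3   — distribution
= ¬p0 ∧ p4   — distribution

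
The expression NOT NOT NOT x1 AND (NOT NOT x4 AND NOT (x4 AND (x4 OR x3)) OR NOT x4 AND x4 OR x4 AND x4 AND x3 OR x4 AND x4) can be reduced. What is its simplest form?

NOT x1 AND x4

NOT NOT NOT x1 AND (NOT NOT x4 AND NOT (x4 AND (x4 OR x3)) OR NOT x4 AND x4 OR x4 AND x4 AND x3 OR x4 AND x4)
= NOT NOT NOT x1 AND (x4 AND NOT (x4 AND (x4 OR x3)) OR NOT x4 AND x4 OR x4 AND x4 AND x3 OR x4 AND x4)
= NOT NOT NOT x1 AND (x4 AND NOT x4 OR NOT x4 AND x4 OR x4 AND x4 AND x3 OR x4 AND x4)
= NOT x1 AND (x4 AND NOT x4 OR NOT x4 AND x4 OR x4 AND x4 AND x3 OR x4 AND x4)
= NOT x1 AND (x4 AND NOT x4 OR NOT x4 AND x4 OR x4 AND x4)
= NOT x1 AND (x4 AND NOT x4 OR x4 AND x4)
= NOT x1 AND x4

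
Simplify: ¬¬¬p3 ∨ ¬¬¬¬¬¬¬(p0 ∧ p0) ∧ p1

¬¬¬p3 ∨ ¬¬¬¬¬¬¬(p0 ∧ p0) ∧ p1
= ¬¬¬p3 ∨ ¬¬¬¬¬(p0 ∧ p0) ∧ p1   [double negation]
= ¬¬¬p3 ∨ ¬¬¬¬¬p0 ∧ p1   [idempotence]
= ¬p3 ∨ ¬¬¬¬¬p0 ∧ p1   [double negation]
= ¬p3 ∨ ¬¬¬p0 ∧ p1   [double negation]
= ¬p3 ∨ ¬p0 ∧ p1   [double negation]

¬p3 ∨ ¬p0 ∧ p1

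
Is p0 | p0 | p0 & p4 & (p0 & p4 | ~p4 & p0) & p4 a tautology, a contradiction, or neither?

p0 | p0 | p0 & p4 & (p0 & p4 | ~p4 & p0) & p4
= p0 | p0 | p0 & p4 & p0 & p4   [distribution]
= p0 | p0 | p0 & p4   [idempotence]
= p0 | p0   [absorption]
= p0   [idempotence]
This depends on p0, so it is not a constant.

neither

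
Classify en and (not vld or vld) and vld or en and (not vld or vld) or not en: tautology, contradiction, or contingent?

en and (not vld or vld) and vld or en and (not vld or vld) or not en
= en and (not vld or vld) or not en   (absorption)
= en or not en   (complement / identity)
= True   (complement)

tautology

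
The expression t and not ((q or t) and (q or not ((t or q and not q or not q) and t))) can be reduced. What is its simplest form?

t and not ((q or t) and (q or not ((t or q and not q or not q) and t)))
= t and not ((q or t) and (q or not ((t or not q) and t)))   (complement / identity)
= t and not ((q or t) and (q or not t))   (absorption)
= t and not (t and not t or q)   (distribution)
= t and not q   (complement / identity)

t and not q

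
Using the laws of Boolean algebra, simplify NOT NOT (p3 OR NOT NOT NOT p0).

p3 OR NOT p0

NOT NOT (p3 OR NOT NOT NOT p0)
= NOT NOT (p3 OR NOT p0)   — double negation
= p3 OR NOT p0   — double negation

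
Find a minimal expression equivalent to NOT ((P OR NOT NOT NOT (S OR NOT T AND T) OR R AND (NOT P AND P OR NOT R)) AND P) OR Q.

NOT P OR Q

NOT ((P OR NOT NOT NOT (S OR NOT T AND T) OR R AND (NOT P AND P OR NOT R)) AND P) OR Q
= NOT ((P OR NOT NOT NOT S OR R AND (NOT P AND P OR NOT R)) AND P) OR Q   (complement / identity)
= NOT ((P OR NOT NOT NOT S OR R AND NOT R) AND P) OR Q   (complement / identity)
= NOT ((P OR NOT S OR R AND NOT R) AND P) OR Q   (double negation)
= NOT ((P OR NOT S) AND P) OR Q   (complement / identity)
= NOT P OR Q   (absorption)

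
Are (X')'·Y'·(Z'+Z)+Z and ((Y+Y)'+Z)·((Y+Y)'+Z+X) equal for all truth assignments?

No

E1: (X')'·Y'·(Z'+Z)+Z
    = (X')'·Y'+Z   — complement / identity
    = X·Y'+Z   — double negation
E2: ((Y+Y)'+Z)·((Y+Y)'+Z+X)
    = (Y+Y)'+Z   — absorption
    = Y'+Z   — idempotence
These differ: at X=0, Y=0, Z=0, E1 = 0 but E2 = 1.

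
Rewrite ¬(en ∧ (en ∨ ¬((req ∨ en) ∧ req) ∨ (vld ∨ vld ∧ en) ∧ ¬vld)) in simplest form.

¬en

¬(en ∧ (en ∨ ¬((req ∨ en) ∧ req) ∨ (vld ∨ vld ∧ en) ∧ ¬vld))
= ¬(en ∧ (en ∨ ¬req ∨ (vld ∨ vld ∧ en) ∧ ¬vld))   — absorption
= ¬(en ∧ (en ∨ ¬req ∨ vld ∧ ¬vld))   — absorption
= ¬(en ∧ (en ∨ ¬req))   — complement / identity
= ¬en   — absorption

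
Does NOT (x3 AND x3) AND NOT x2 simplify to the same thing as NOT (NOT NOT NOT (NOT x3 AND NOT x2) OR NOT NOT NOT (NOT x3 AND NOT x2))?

E1: NOT (x3 AND x3) AND NOT x2
    = NOT x3 AND NOT x2   [idempotence]
E2: NOT (NOT NOT NOT (NOT x3 AND NOT x2) OR NOT NOT NOT (NOT x3 AND NOT x2))
    = NOT NOT (NOT x3 AND NOT x2) AND NOT NOT (NOT x3 AND NOT x2)   [De Morgan]
    = NOT NOT (NOT x3 AND NOT x2)   [idempotence]
    = NOT x3 AND NOT x2   [double negation]
Both reduce to NOT x3 AND NOT x2, so they are equivalent.

Yes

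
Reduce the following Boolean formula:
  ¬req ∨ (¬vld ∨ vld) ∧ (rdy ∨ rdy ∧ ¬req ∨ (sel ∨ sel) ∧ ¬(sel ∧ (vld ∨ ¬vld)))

¬req ∨ rdy

¬req ∨ (¬vld ∨ vld) ∧ (rdy ∨ rdy ∧ ¬req ∨ (sel ∨ sel) ∧ ¬(sel ∧ (vld ∨ ¬vld)))
= ¬req ∨ (¬vld ∨ vld) ∧ (rdy ∨ rdy ∧ ¬req ∨ (sel ∨ sel) ∧ ¬sel)   (complement / identity)
= ¬req ∨ (¬vld ∨ vld) ∧ (rdy ∨ (sel ∨ sel) ∧ ¬sel)   (absorption)
= ¬req ∨ (¬vld ∨ vld) ∧ (rdy ∨ sel ∧ ¬sel)   (idempotence)
= ¬req ∨ rdy ∨ sel ∧ ¬sel   (complement / identity)
= ¬req ∨ rdy   (complement / identity)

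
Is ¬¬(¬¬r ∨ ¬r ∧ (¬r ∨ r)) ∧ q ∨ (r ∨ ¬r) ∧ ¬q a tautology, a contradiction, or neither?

tautology

¬¬(¬¬r ∨ ¬r ∧ (¬r ∨ r)) ∧ q ∨ (r ∨ ¬r) ∧ ¬q
= (¬¬r ∨ ¬r ∧ (¬r ∨ r)) ∧ q ∨ (r ∨ ¬r) ∧ ¬q
= (r ∨ ¬r ∧ (¬r ∨ r)) ∧ q ∨ (r ∨ ¬r) ∧ ¬q
= (r ∨ ¬r) ∧ q ∨ (r ∨ ¬r) ∧ ¬q
= r ∨ ¬r
= True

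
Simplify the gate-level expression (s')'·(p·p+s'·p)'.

s·p'

(s')'·(p·p+s'·p)'
= (s')'·((p+s')·p)'   (distribution)
= (s')'·p'   (absorption)
= s·p'   (double negation)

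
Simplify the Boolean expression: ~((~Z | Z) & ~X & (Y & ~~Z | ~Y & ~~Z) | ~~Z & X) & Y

~((~Z | Z) & ~X & (Y & ~~Z | ~Y & ~~Z) | ~~Z & X) & Y
= ~((~Z | Z) & ~X & ~~Z | ~~Z & X) & Y
= ~(~X & ~~Z | ~~Z & X) & Y
= ~~~Z & Y
= ~Z & Y

~Z & Y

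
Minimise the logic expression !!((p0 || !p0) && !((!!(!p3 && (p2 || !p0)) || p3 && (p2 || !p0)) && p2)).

!p2

!!((p0 || !p0) && !((!!(!p3 && (p2 || !p0)) || p3 && (p2 || !p0)) && p2))
= !!((p0 || !p0) && !((!p3 && (p2 || !p0) || p3 && (p2 || !p0)) && p2))   [double negation]
= !!((p0 || !p0) && !((p2 || !p0) && p2))   [distribution]
= !!((p0 || !p0) && !p2)   [absorption]
= !!!p2   [complement / identity]
= !p2   [double negation]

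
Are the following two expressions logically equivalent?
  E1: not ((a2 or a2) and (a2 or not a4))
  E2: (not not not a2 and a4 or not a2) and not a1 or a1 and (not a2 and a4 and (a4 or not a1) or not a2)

E1: not ((a2 or a2) and (a2 or not a4))
    = not (a2 or a2 and not a4)   (distribution)
    = not a2   (absorption)
E2: (not not not a2 and a4 or not a2) and not a1 or a1 and (not a2 and a4 and (a4 or not a1) or not a2)
    = (not not not a2 and a4 or not a2) and not a1 or a1 and (not a2 and a4 or not a2)   (absorption)
    = (not a2 and a4 or not a2) and not a1 or a1 and (not a2 and a4 or not a2)   (double negation)
    = not a2 and a4 or not a2   (distribution)
    = not a2   (absorption)
Both reduce to not a2, so they are equivalent.

Yes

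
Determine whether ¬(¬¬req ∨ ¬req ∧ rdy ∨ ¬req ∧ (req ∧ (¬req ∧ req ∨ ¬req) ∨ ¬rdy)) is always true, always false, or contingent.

always false

¬(¬¬req ∨ ¬req ∧ rdy ∨ ¬req ∧ (req ∧ (¬req ∧ req ∨ ¬req) ∨ ¬rdy))
= ¬(¬¬req ∨ ¬req ∧ rdy ∨ ¬req ∧ (req ∧ ¬req ∨ ¬rdy))   [complement / identity]
= ¬(¬¬req ∨ ¬req ∧ rdy ∨ ¬req ∧ ¬rdy)   [complement / identity]
= ¬(¬¬req ∨ ¬req)   [distribution]
= ¬req ∧ req   [De Morgan]
= False   [complement]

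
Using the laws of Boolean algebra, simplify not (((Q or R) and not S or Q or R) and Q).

not (((Q or R) and not S or Q or R) and Q)
= not ((Q or R) and Q)   — absorption
= not Q   — absorption

not Q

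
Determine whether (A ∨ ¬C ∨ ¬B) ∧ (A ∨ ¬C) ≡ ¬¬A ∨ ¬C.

Yes

E1: (A ∨ ¬C ∨ ¬B) ∧ (A ∨ ¬C)
    = A ∨ ¬C   [absorption]
E2: ¬¬A ∨ ¬C
    = A ∨ ¬C   [double negation]
Both reduce to A ∨ ¬C, so they are equivalent.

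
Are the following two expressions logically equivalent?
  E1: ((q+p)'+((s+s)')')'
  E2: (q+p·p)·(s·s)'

E1: ((q+p)'+((s+s)')')'
    = (q+p)·(s+s)'   [De Morgan]
    = (q+p)·s'   [idempotence]
E2: (q+p·p)·(s·s)'
    = (q+p·p)·s'   [idempotence]
    = (q+p)·s'   [idempotence]
Both reduce to (q+p)·s', so they are equivalent.

Yes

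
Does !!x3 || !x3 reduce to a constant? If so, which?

!!x3 || !x3
= x3 || !x3
= true

yes, True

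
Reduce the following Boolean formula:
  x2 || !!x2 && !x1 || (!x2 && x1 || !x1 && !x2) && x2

x2

x2 || !!x2 && !x1 || (!x2 && x1 || !x1 && !x2) && x2
= x2 || !!x2 && !x1 || !x2 && x2   (distribution)
= x2 || x2 && !x1 || !x2 && x2   (double negation)
= x2 || x2 && !x1   (complement / identity)
= x2   (absorption)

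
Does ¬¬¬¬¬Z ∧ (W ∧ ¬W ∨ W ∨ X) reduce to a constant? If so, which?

¬¬¬¬¬Z ∧ (W ∧ ¬W ∨ W ∨ X)
= ¬¬¬Z ∧ (W ∧ ¬W ∨ W ∨ X)
= ¬¬¬Z ∧ (W ∨ X)
= ¬Z ∧ (W ∨ X)
This depends on W, X, Z, so it is not a constant.

no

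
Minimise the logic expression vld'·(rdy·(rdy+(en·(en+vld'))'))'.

vld'·rdy'

vld'·(rdy·(rdy+(en·(en+vld'))'))'
= vld'·(rdy·(rdy+en'))'   — absorption
= vld'·rdy'   — absorption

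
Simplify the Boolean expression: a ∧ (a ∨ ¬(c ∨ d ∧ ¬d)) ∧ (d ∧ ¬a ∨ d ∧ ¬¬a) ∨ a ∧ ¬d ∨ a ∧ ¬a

a

a ∧ (a ∨ ¬(c ∨ d ∧ ¬d)) ∧ (d ∧ ¬a ∨ d ∧ ¬¬a) ∨ a ∧ ¬d ∨ a ∧ ¬a
= a ∧ (a ∨ ¬(c ∨ d ∧ ¬d)) ∧ (d ∧ ¬a ∨ d ∧ ¬¬a) ∨ a ∧ ¬d   (complement / identity)
= a ∧ (a ∨ ¬(c ∨ d ∧ ¬d)) ∧ (d ∧ ¬a ∨ d ∧ a) ∨ a ∧ ¬d   (double negation)
= a ∧ (a ∨ ¬c) ∧ (d ∧ ¬a ∨ d ∧ a) ∨ a ∧ ¬d   (complement / identity)
= a ∧ (a ∨ ¬c) ∧ d ∨ a ∧ ¬d   (distribution)
= a ∧ d ∨ a ∧ ¬d   (absorption)
= a   (distribution)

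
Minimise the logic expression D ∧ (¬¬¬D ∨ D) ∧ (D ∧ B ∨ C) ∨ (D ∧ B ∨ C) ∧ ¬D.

D ∧ B ∨ C

D ∧ (¬¬¬D ∨ D) ∧ (D ∧ B ∨ C) ∨ (D ∧ B ∨ C) ∧ ¬D
= D ∧ (¬D ∨ D) ∧ (D ∧ B ∨ C) ∨ (D ∧ B ∨ C) ∧ ¬D   (double negation)
= D ∧ (D ∧ B ∨ C) ∨ (D ∧ B ∨ C) ∧ ¬D   (complement / identity)
= D ∧ B ∨ C   (distribution)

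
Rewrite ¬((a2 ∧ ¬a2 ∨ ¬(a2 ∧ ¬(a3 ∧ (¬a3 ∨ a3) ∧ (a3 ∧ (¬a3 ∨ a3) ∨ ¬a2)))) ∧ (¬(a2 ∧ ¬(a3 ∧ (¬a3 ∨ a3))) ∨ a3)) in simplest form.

¬((a2 ∧ ¬a2 ∨ ¬(a2 ∧ ¬(a3 ∧ (¬a3 ∨ a3) ∧ (a3 ∧ (¬a3 ∨ a3) ∨ ¬a2)))) ∧ (¬(a2 ∧ ¬(a3 ∧ (¬a3 ∨ a3))) ∨ a3))
= ¬((a2 ∧ ¬a2 ∨ ¬(a2 ∧ ¬(a3 ∧ (¬a3 ∨ a3)))) ∧ (¬(a2 ∧ ¬(a3 ∧ (¬a3 ∨ a3))) ∨ a3))   [absorption]
= ¬(¬(a2 ∧ ¬(a3 ∧ (¬a3 ∨ a3))) ∧ (¬(a2 ∧ ¬(a3 ∧ (¬a3 ∨ a3))) ∨ a3))   [complement / identity]
= ¬¬(a2 ∧ ¬(a3 ∧ (¬a3 ∨ a3)))   [absorption]
= ¬¬(a2 ∧ ¬a3)   [complement / identity]
= a2 ∧ ¬a3   [double negation]

a2 ∧ ¬a3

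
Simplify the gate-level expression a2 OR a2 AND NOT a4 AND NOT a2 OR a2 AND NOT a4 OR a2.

a2

a2 OR a2 AND NOT a4 AND NOT a2 OR a2 AND NOT a4 OR a2
= a2 OR a2 AND NOT a4 OR a2
= a2 OR a2
= a2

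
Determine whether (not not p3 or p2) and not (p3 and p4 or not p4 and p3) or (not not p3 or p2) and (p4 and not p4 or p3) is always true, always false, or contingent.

contingent

(not not p3 or p2) and not (p3 and p4 or not p4 and p3) or (not not p3 or p2) and (p4 and not p4 or p3)
= (not not p3 or p2) and not (p3 and p4 or not p4 and p3) or (not not p3 or p2) and p3   — complement / identity
= (not not p3 or p2) and not p3 or (not not p3 or p2) and p3   — distribution
= not not p3 or p2   — distribution
= p3 or p2   — double negation
This depends on p2, p3, so it is not a constant.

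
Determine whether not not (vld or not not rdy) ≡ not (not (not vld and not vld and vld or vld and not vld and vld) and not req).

E1: not not (vld or not not rdy)
    = vld or not not rdy   (double negation)
    = vld or rdy   (double negation)
E2: not (not (not vld and not vld and vld or vld and not vld and vld) and not req)
    = not (not (not vld and vld) and not req)   (distribution)
    = not vld and vld or req   (De Morgan)
    = req   (complement / identity)
These differ: at rdy=1, req=0, vld=0, E1 = 1 but E2 = 0.

No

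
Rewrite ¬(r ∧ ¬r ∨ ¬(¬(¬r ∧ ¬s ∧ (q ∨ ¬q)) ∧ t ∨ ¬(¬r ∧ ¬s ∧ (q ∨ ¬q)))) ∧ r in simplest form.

¬(r ∧ ¬r ∨ ¬(¬(¬r ∧ ¬s ∧ (q ∨ ¬q)) ∧ t ∨ ¬(¬r ∧ ¬s ∧ (q ∨ ¬q)))) ∧ r
= ¬(r ∧ ¬r ∨ ¬¬(¬r ∧ ¬s ∧ (q ∨ ¬q))) ∧ r   (absorption)
= ¬¬¬(¬r ∧ ¬s ∧ (q ∨ ¬q)) ∧ r   (complement / identity)
= ¬¬¬(¬r ∧ ¬s) ∧ r   (complement / identity)
= ¬(¬r ∧ ¬s) ∧ r   (double negation)
= (r ∨ s) ∧ r   (De Morgan)
= r   (absorption)

r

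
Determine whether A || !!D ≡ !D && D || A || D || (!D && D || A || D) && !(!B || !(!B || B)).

Yes

E1: A || !!D
    = A || D   (double negation)
E2: !D && D || A || D || (!D && D || A || D) && !(!B || !(!B || B))
    = !D && D || A || D || (!D && D || A || D) && B && (!B || B)   (De Morgan)
    = !D && D || A || D || (!D && D || A || D) && B   (complement / identity)
    = !D && D || A || D   (absorption)
    = A || D   (complement / identity)
Both reduce to A || D, so they are equivalent.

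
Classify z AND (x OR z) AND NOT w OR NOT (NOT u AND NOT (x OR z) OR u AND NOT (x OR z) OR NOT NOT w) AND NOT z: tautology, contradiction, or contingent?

contingent

z AND (x OR z) AND NOT w OR NOT (NOT u AND NOT (x OR z) OR u AND NOT (x OR z) OR NOT NOT w) AND NOT z
= z AND (x OR z) AND NOT w OR NOT (NOT (x OR z) OR NOT NOT w) AND NOT z   — distribution
= z AND (x OR z) AND NOT w OR (x OR z) AND NOT w AND NOT z   — De Morgan
= (x OR z) AND NOT w   — distribution
This depends on w, x, z, so it is not a constant.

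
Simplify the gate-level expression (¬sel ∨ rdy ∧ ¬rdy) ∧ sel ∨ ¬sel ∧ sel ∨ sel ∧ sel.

(¬sel ∨ rdy ∧ ¬rdy) ∧ sel ∨ ¬sel ∧ sel ∨ sel ∧ sel
= ¬sel ∧ sel ∨ ¬sel ∧ sel ∨ sel ∧ sel   [complement / identity]
= ¬sel ∧ sel ∨ sel   [distribution]
= sel   [complement / identity]

sel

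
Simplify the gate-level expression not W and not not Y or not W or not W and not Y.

not W

not W and not not Y or not W or not W and not Y
= not W and not not Y or not W   (absorption)
= not W and Y or not W   (double negation)
= not W   (absorption)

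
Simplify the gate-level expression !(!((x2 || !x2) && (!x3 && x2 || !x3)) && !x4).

!(!((x2 || !x2) && (!x3 && x2 || !x3)) && !x4)
= !(!((x2 || !x2) && !x3) && !x4)   — absorption
= !(!!x3 && !x4)   — complement / identity
= !x3 || x4   — De Morgan

!x3 || x4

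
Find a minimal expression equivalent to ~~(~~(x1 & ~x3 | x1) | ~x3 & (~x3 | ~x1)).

x1 | ~x3

~~(~~(x1 & ~x3 | x1) | ~x3 & (~x3 | ~x1))
= ~~(~~(x1 & ~x3 | x1) | ~x3)   (absorption)
= ~~(~~x1 | ~x3)   (absorption)
= ~~x1 | ~x3   (double negation)
= x1 | ~x3   (double negation)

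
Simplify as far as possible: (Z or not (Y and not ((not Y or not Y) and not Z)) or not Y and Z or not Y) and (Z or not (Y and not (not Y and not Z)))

Z or not Y

(Z or not (Y and not ((not Y or not Y) and not Z)) or not Y and Z or not Y) and (Z or not (Y and not (not Y and not Z)))
= (Z or not (Y and not (not Y and not Z)) or not Y and Z or not Y) and (Z or not (Y and not (not Y and not Z)))   — idempotence
= (Z or not (Y and not (not Y and not Z)) or not Y) and (Z or not (Y and not (not Y and not Z)))   — absorption
= Z or not (Y and not (not Y and not Z))   — absorption
= Z or not (Y and (Y or Z))   — De Morgan
= Z or not Y   — absorption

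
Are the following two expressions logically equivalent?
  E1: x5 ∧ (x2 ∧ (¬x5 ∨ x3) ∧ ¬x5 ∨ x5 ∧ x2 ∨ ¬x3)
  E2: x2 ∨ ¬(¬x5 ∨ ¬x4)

E1: x5 ∧ (x2 ∧ (¬x5 ∨ x3) ∧ ¬x5 ∨ x5 ∧ x2 ∨ ¬x3)
    = x5 ∧ (x2 ∧ ¬x5 ∨ x5 ∧ x2 ∨ ¬x3)
    = x5 ∧ (x2 ∨ ¬x3)
E2: x2 ∨ ¬(¬x5 ∨ ¬x4)
    = x2 ∨ x5 ∧ x4
These differ: at x2=1, x3=0, x4=1, x5=0, E1 = 0 but E2 = 1.

No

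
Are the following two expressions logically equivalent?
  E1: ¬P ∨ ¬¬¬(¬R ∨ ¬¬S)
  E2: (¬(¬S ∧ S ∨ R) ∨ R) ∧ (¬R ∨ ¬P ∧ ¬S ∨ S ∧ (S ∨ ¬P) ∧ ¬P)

No

E1: ¬P ∨ ¬¬¬(¬R ∨ ¬¬S)
    = ¬P ∨ ¬(¬R ∨ ¬¬S)   (double negation)
    = ¬P ∨ R ∧ ¬S   (De Morgan)
E2: (¬(¬S ∧ S ∨ R) ∨ R) ∧ (¬R ∨ ¬P ∧ ¬S ∨ S ∧ (S ∨ ¬P) ∧ ¬P)
    = (¬R ∨ R) ∧ (¬R ∨ ¬P ∧ ¬S ∨ S ∧ (S ∨ ¬P) ∧ ¬P)   (complement / identity)
    = (¬R ∨ R) ∧ (¬R ∨ ¬P ∧ ¬S ∨ S ∧ ¬P)   (absorption)
    = (¬R ∨ R) ∧ (¬R ∨ ¬P)   (distribution)
    = ¬R ∨ ¬P   (complement / identity)
These differ: at P=1, R=0, S=1, E1 = 0 but E2 = 1.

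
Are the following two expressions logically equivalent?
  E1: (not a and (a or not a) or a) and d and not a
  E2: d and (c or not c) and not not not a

Yes

E1: (not a and (a or not a) or a) and d and not a
    = (not a or a) and d and not a   — complement / identity
    = d and not a   — complement / identity
E2: d and (c or not c) and not not not a
    = d and (c or not c) and not a   — double negation
    = d and not a   — complement / identity
Both reduce to d and not a, so they are equivalent.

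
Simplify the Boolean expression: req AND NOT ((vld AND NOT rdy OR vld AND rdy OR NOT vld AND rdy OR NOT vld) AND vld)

req AND NOT vld

req AND NOT ((vld AND NOT rdy OR vld AND rdy OR NOT vld AND rdy OR NOT vld) AND vld)
= req AND NOT ((vld AND NOT rdy OR vld AND rdy OR NOT vld) AND vld)   [absorption]
= req AND NOT ((vld OR NOT vld) AND vld)   [distribution]
= req AND NOT vld   [complement / identity]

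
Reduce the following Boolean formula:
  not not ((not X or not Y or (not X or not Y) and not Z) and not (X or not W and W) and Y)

not X and Y

not not ((not X or not Y or (not X or not Y) and not Z) and not (X or not W and W) and Y)
= not not ((not X or not Y or (not X or not Y) and not Z) and not X and Y)
= (not X or not Y or (not X or not Y) and not Z) and not X and Y
= (not X or not Y) and not X and Y
= not X and Y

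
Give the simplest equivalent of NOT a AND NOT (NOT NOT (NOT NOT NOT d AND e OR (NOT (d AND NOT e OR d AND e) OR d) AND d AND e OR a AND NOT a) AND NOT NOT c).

NOT a AND (NOT e OR NOT c)

NOT a AND NOT (NOT NOT (NOT NOT NOT d AND e OR (NOT (d AND NOT e OR d AND e) OR d) AND d AND e OR a AND NOT a) AND NOT NOT c)
= NOT a AND NOT (NOT NOT (NOT NOT NOT d AND e OR (NOT d OR d) AND d AND e OR a AND NOT a) AND NOT NOT c)   — distribution
= NOT a AND NOT (NOT NOT (NOT NOT NOT d AND e OR d AND e OR a AND NOT a) AND NOT NOT c)   — complement / identity
= NOT a AND NOT (NOT NOT (NOT d AND e OR d AND e OR a AND NOT a) AND NOT NOT c)   — double negation
= NOT a AND NOT (NOT NOT (e OR a AND NOT a) AND NOT NOT c)   — distribution
= NOT a AND NOT (NOT NOT e AND NOT NOT c)   — complement / identity
= NOT a AND (NOT e OR NOT c)   — De Morgan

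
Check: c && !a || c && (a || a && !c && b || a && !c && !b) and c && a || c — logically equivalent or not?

E1: c && !a || c && (a || a && !c && b || a && !c && !b)
    = c && !a || c && (a || a && !c)   — distribution
    = c && !a || c && a   — absorption
    = c   — distribution
E2: c && a || c
    = c   — absorption
Both reduce to c, so they are equivalent.

Yes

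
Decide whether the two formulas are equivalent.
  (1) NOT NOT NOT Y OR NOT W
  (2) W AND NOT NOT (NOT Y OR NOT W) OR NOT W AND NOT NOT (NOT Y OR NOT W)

Yes

E1: NOT NOT NOT Y OR NOT W
    = NOT Y OR NOT W   [double negation]
E2: W AND NOT NOT (NOT Y OR NOT W) OR NOT W AND NOT NOT (NOT Y OR NOT W)
    = NOT NOT (NOT Y OR NOT W)   [distribution]
    = NOT Y OR NOT W   [double negation]
Both reduce to NOT Y OR NOT W, so they are equivalent.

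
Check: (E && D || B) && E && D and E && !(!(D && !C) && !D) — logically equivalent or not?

E1: (E && D || B) && E && D
    = E && D   (absorption)
E2: E && !(!(D && !C) && !D)
    = E && (D && !C || D)   (De Morgan)
    = E && D   (absorption)
Both reduce to E && D, so they are equivalent.

Yes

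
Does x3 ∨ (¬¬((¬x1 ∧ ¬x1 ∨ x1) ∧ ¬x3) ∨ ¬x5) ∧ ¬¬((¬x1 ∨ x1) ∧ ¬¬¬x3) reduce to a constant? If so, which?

yes, True

x3 ∨ (¬¬((¬x1 ∧ ¬x1 ∨ x1) ∧ ¬x3) ∨ ¬x5) ∧ ¬¬((¬x1 ∨ x1) ∧ ¬¬¬x3)
= x3 ∨ (¬¬((¬x1 ∧ ¬x1 ∨ x1) ∧ ¬x3) ∨ ¬x5) ∧ ¬¬((¬x1 ∨ x1) ∧ ¬x3)   — double negation
= x3 ∨ (¬¬((¬x1 ∨ x1) ∧ ¬x3) ∨ ¬x5) ∧ ¬¬((¬x1 ∨ x1) ∧ ¬x3)   — idempotence
= x3 ∨ ¬¬((¬x1 ∨ x1) ∧ ¬x3)   — absorption
= x3 ∨ ¬¬¬x3   — complement / identity
= x3 ∨ ¬x3   — double negation
= True   — complement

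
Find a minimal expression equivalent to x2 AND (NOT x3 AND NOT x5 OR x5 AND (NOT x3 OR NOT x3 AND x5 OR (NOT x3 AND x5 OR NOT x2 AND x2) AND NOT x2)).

x2 AND (NOT x3 AND NOT x5 OR x5 AND (NOT x3 OR NOT x3 AND x5 OR (NOT x3 AND x5 OR NOT x2 AND x2) AND NOT x2))
= x2 AND (NOT x3 AND NOT x5 OR x5 AND (NOT x3 OR NOT x3 AND x5 OR NOT x3 AND x5 AND NOT x2))
= x2 AND (NOT x3 AND NOT x5 OR x5 AND (NOT x3 OR NOT x3 AND x5))
= x2 AND (NOT x3 AND NOT x5 OR x5 AND NOT x3)
= x2 AND NOT x3

x2 AND NOT x3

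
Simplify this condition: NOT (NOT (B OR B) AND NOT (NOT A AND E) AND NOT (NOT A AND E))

NOT (NOT (B OR B) AND NOT (NOT A AND E) AND NOT (NOT A AND E))
= NOT (NOT B AND NOT (NOT A AND E) AND NOT (NOT A AND E))   (idempotence)
= NOT (NOT B AND NOT (NOT A AND E))   (idempotence)
= B OR NOT A AND E   (De Morgan)

B OR NOT A AND E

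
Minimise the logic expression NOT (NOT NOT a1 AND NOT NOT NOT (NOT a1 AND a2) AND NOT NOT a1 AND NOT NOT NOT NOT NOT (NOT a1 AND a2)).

NOT a1

NOT (NOT NOT a1 AND NOT NOT NOT (NOT a1 AND a2) AND NOT NOT a1 AND NOT NOT NOT NOT NOT (NOT a1 AND a2))
= NOT (NOT NOT a1 AND NOT NOT NOT (NOT a1 AND a2) AND NOT NOT a1 AND NOT NOT NOT (NOT a1 AND a2))   — double negation
= NOT (NOT NOT a1 AND NOT NOT NOT (NOT a1 AND a2))   — idempotence
= NOT (NOT NOT a1 AND NOT (NOT a1 AND a2))   — double negation
= NOT a1 OR NOT a1 AND a2   — De Morgan
= NOT a1   — absorption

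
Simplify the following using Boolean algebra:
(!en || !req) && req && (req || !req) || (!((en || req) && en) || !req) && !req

!en || !req

(!en || !req) && req && (req || !req) || (!((en || req) && en) || !req) && !req
= (!en || !req) && req && (req || !req) || (!en || !req) && !req
= (!en || !req) && req || (!en || !req) && !req
= !en || !req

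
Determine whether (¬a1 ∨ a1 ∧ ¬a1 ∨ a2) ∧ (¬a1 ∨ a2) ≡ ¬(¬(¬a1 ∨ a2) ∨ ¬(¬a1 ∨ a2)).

E1: (¬a1 ∨ a1 ∧ ¬a1 ∨ a2) ∧ (¬a1 ∨ a2)
    = (¬a1 ∨ a2) ∧ (¬a1 ∨ a2)
    = ¬a1 ∨ a2
E2: ¬(¬(¬a1 ∨ a2) ∨ ¬(¬a1 ∨ a2))
    = (¬a1 ∨ a2) ∧ (¬a1 ∨ a2)
    = ¬a1 ∨ a2
Both reduce to ¬a1 ∨ a2, so they are equivalent.

Yes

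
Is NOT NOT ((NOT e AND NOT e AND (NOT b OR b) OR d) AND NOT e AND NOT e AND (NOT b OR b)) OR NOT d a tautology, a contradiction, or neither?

neither

NOT NOT ((NOT e AND NOT e AND (NOT b OR b) OR d) AND NOT e AND NOT e AND (NOT b OR b)) OR NOT d
= NOT NOT (NOT e AND NOT e AND (NOT b OR b)) OR NOT d
= NOT NOT (NOT e AND NOT e) OR NOT d
= NOT NOT NOT e OR NOT d
= NOT e OR NOT d
This depends on d, e, so it is not a constant.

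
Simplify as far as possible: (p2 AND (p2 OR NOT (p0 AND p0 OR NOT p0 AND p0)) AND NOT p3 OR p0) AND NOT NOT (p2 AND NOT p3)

p2 AND NOT p3

(p2 AND (p2 OR NOT (p0 AND p0 OR NOT p0 AND p0)) AND NOT p3 OR p0) AND NOT NOT (p2 AND NOT p3)
= (p2 AND (p2 OR NOT p0) AND NOT p3 OR p0) AND NOT NOT (p2 AND NOT p3)
= (p2 AND NOT p3 OR p0) AND NOT NOT (p2 AND NOT p3)
= (p2 AND NOT p3 OR p0) AND p2 AND NOT p3
= p2 AND NOT p3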